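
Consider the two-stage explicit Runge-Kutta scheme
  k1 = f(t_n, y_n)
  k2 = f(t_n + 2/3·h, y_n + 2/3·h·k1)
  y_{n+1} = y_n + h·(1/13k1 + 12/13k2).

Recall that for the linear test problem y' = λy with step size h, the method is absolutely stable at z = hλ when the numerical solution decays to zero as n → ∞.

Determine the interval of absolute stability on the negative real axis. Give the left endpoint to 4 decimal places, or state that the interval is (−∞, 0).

Test eqn y'=λy, z=hλ:
  k1=λy_n ⇒ h·k1=z·y_n;  k2=λ(1+2/3z)y_n ⇒ h·k2=z(1+2/3z)y_n
  y_{n+1}/y_n = 1 + 1/13z + 12/13z(1+2/3z) = 1 + z + 8/13z²
  ⇒ R(z) = 1 + z + 8/13z².

Find x<0 with |R(x)|<1.
x=-1.36: |R|=0.7782
R=1: x+8/13x²=0 ⇒ x=−13/8=-1.6250; min R=1−1/(4·8/13)=0.5938>−1
Confirm numerically:
  x=-1.452: |R|=0.84542 <1
  x=-1.441: |R|=0.83683 <1
  x=-0.759: |R|=0.59551 <1
  x=-0.721: |R|=0.59890 <1
  x=-1.756: |R|=1.14156 >1
  x=-1.688: |R|=1.06544 >1
Interval (-1.6250, 0).

(-1.6250, 0).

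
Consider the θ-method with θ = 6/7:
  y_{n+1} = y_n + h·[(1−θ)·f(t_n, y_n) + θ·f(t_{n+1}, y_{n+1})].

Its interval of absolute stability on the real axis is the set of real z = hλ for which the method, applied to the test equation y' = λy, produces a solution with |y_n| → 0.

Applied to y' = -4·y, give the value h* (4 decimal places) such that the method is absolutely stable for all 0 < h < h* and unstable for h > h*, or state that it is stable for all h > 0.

Set f=λy, z=hλ:
  y_{n+1} = y_n + z·[1/7·y_n + 6/7·y_{n+1}] ⇒ (1 − 6/7z)y_{n+1} = (1 + 1/7z)y_n
  so R(z) = (1 + 1/7z)/(1 − 6/7z).

Need |R(x)|<1, x<0.
x=-0.86: |R|=0.5049
x=-2: |R|=0.2632
x=-10: |R|=0.0448
x=-100: |R|=0.1532
θ=6/7≥1/2 ⇒ |1+1/7x|<|1−6/7x| ∀x<0 ⇒ interval (−∞,0).

(−∞, 0) — no finite endpoint. Any h>0 works for λ=-4.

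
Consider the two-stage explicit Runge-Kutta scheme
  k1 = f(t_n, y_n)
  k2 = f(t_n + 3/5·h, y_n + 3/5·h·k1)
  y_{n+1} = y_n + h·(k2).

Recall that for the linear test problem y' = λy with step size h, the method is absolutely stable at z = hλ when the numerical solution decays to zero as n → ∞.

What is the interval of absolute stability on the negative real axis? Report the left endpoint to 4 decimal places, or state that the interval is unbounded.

(-1.6667, 0).

Set f=λy, z=hλ:
  k1=λy_n ⇒ h·k1=z·y_n;  k2=λ(1+3/5z)y_n ⇒ h·k2=z(1+3/5z)y_n
  y_{n+1}/y_n = 1 + z(1+3/5z) = 1 + z + 3/5z²
  R(z) = 1 + z + 3/5z².

Solve |R(x)|<1 on ℝ⁻.
x=-0.51: |R|=0.6461
R=1: x+3/5x²=0 ⇒ x=−5/3=-1.6667; min R=1−1/(4·3/5)=0.5833>−1
Confirm numerically:
  x=-1.646: |R|=0.97959 <1
  x=-1.577: |R|=0.91516 <1
  x=-0.691: |R|=0.59549 <1
  x=-2.191: |R|=1.68929 >1
  x=-2.168: |R|=1.65213 >1
  x=-1.801: |R|=1.14516 >1
So |R|<1 on (-1.6667, 0).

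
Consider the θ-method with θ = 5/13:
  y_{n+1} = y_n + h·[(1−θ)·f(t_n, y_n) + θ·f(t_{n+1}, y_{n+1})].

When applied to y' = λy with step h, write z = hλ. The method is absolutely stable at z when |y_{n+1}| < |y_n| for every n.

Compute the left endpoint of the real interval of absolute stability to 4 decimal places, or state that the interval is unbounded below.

left endpoint -8.6667.

Set f=λy, z=hλ:
  y_{n+1} = y_n + z·[8/13·y_n + 5/13·y_{n+1}] ⇒ (1 − 5/13z)y_{n+1} = (1 + 8/13z)y_n
  ⇒ R(z) = (1 + 8/13z)/(1 − 5/13z).

Need |R(x)|<1, x<0.
x=-1.71: |R|=0.0316
R=−1: 1+8/13x = −1+5/13x ⇒ -3/13x=2 ⇒ x=2/(-3/13)=-8.6667
Confirm numerically:
  x=-4.854: |R|=0.69310 <1
  x=-4.822: |R|=0.68919 <1
  x=-4.587: |R|=0.65941 <1
  x=-9.172: |R|=1.02576 >1
  x=-8.990: |R|=1.01674 >1
  x=-8.818: |R|=1.00795 >1
So |R|<1 on (-8.6667, 0).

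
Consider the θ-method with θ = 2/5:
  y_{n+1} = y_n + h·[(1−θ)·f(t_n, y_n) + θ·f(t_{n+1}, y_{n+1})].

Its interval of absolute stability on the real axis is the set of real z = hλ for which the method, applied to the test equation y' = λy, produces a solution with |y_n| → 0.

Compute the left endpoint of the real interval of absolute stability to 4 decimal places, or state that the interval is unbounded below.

Test eqn y'=λy, z=hλ:
  y_{n+1} = y_n + z·[3/5·y_n + 2/5·y_{n+1}] ⇒ (1 − 2/5z)y_{n+1} = (1 + 3/5z)y_n
  Hence R(z) = (1 + 3/5z)/(1 − 2/5z).

Find x<0 with |R(x)|<1.
x=-1.52: |R|=0.0547
R=−1: 1+3/5x = −1+2/5x ⇒ -1/5x=2 ⇒ x=2/(-1/5)=-10.0000
Confirm numerically:
  x=-9.222: |R|=0.96681 <1
  x=-7.537: |R|=0.87730 <1
  x=-7.524: |R|=0.87650 <1
  x=-6.542: |R|=0.80878 <1
  x=-10.595: |R|=1.02272 >1
  x=-10.582: |R|=1.02224 >1
  x=-10.105: |R|=1.00417 >1
Interval (-10.0000, 0).

z* = -10.0000.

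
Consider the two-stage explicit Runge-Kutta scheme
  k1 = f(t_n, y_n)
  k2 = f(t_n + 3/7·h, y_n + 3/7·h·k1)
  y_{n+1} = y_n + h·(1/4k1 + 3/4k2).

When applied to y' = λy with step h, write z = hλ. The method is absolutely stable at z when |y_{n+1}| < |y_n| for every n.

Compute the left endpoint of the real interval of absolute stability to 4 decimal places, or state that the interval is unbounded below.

Set f=λy, z=hλ:
  k1=λy_n ⇒ h·k1=z·y_n;  k2=λ(1+3/7z)y_n ⇒ h·k2=z(1+3/7z)y_n
  y_{n+1}/y_n = 1 + 1/4z + 3/4z(1+3/7z) = 1 + z + 9/28z²
  R(z) = 1 + z + 9/28z².

Find x<0 with |R(x)|<1.
x=-1.25: |R|=0.2522
R=1: x+9/28x²=0 ⇒ x=−28/9=-3.1111; min R=1−1/(4·9/28)=0.2222>−1
Confirm numerically:
  x=-2.301: |R|=0.40084 <1
  x=-2.263: |R|=0.38309 <1
  x=-1.489: |R|=0.22365 <1
  x=-3.615: |R|=1.58550 >1
  x=-3.550: |R|=1.50080 >1
So |R|<1 on (-3.1111, 0).

left endpoint -3.1111.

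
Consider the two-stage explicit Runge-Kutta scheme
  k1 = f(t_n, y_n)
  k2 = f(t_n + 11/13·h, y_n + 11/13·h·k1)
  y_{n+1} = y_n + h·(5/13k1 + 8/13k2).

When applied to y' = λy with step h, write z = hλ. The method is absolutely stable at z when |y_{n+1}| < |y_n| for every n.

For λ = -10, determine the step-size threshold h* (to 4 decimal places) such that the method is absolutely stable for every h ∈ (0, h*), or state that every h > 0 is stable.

(-1.9205,0); λ=-10 ⇒ h* = (169/88)/10 = 0.1920.

With y'=λy (z=hλ):
  k1=λy_n ⇒ h·k1=z·y_n;  k2=λ(1+11/13z)y_n ⇒ h·k2=z(1+11/13z)y_n
  y_{n+1}/y_n = 1 + 5/13z + 8/13z(1+11/13z) = 1 + z + 88/169z²
  Hence R(z) = 1 + z + 88/169z².

Solve |R(x)|<1 on ℝ⁻.
x=-0.99: |R|=0.5203
R=1: x+88/169x²=0 ⇒ x=−169/88=-1.9205; min R=1−1/(4·88/169)=0.5199>−1
Confirm numerically:
  x=-1.867: |R|=0.94803 <1
  x=-1.460: |R|=0.64995 <1
  x=-0.999: |R|=0.52067 <1
  x=-0.907: |R|=0.52136 <1
  x=-2.255: |R|=1.39282 >1
  x=-2.138: |R|=1.24219 >1
Interval (-1.9205, 0).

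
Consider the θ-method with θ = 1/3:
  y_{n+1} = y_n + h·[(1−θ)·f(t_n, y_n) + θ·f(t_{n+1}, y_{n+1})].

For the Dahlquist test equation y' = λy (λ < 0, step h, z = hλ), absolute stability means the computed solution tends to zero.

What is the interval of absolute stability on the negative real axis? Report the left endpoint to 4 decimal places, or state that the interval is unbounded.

(-6.0000, 0).

Set f=λy, z=hλ:
  y_{n+1} = y_n + z·[2/3·y_n + 1/3·y_{n+1}] ⇒ (1 − 1/3z)y_{n+1} = (1 + 2/3z)y_n
  ⇒ R(z) = (1 + 2/3z)/(1 − 1/3z).

Boundary: |R(x)|=1, x<0.
x=-1.25: |R|=0.1176
R=−1: 1+2/3x = −1+1/3x ⇒ -1/3x=2 ⇒ x=2/(-1/3)=-6.0000
Confirm numerically:
  x=-4.468: |R|=0.79486 <1
  x=-4.006: |R|=0.71539 <1
  x=-3.210: |R|=0.55072 <1
  x=-2.709: |R|=0.42354 <1
  x=-6.458: |R|=1.04842 >1
  x=-6.118: |R|=1.01294 >1
  x=-6.029: |R|=1.00321 >1
Stable set (-6.0000, 0).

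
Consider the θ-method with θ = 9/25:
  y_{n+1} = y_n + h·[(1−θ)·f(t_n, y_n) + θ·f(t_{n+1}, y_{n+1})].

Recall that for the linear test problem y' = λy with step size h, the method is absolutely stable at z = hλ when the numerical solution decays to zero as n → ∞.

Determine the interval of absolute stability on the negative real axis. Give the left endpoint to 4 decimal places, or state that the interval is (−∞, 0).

(-7.1429, 0).

With y'=λy (z=hλ):
  y_{n+1} = y_n + z·[16/25·y_n + 9/25·y_{n+1}] ⇒ (1 − 9/25z)y_{n+1} = (1 + 16/25z)y_n
  so R(z) = (1 + 16/25z)/(1 − 9/25z).

Need |R(x)|<1, x<0.
x=-0.79: |R|=0.3849
R=−1: 1+16/25x = −1+9/25x ⇒ -7/25x=2 ⇒ x=2/(-7/25)=-7.1429
Confirm numerically:
  x=-6.614: |R|=0.95620 <1
  x=-5.377: |R|=0.83158 <1
  x=-4.427: |R|=0.70681 <1
  x=-7.370: |R|=1.01741 >1
  x=-7.321: |R|=1.01372 >1
So |R|<1 on (-7.1429, 0).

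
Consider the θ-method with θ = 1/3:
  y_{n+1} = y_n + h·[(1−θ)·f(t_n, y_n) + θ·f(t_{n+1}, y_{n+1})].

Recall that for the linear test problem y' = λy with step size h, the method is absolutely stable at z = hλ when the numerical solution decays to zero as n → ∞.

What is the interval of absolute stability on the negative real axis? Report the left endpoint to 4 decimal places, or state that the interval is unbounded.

With y'=λy (z=hλ):
  y_{n+1} = y_n + z·[2/3·y_n + 1/3·y_{n+1}] ⇒ (1 − 1/3z)y_{n+1} = (1 + 2/3z)y_n
  so R(z) = (1 + 2/3z)/(1 − 1/3z).

Solve |R(x)|<1 on ℝ⁻.
x=-1.07: |R|=0.2113
R=−1: 1+2/3x = −1+1/3x ⇒ -1/3x=2 ⇒ x=2/(-1/3)=-6.0000
Confirm numerically:
  x=-4.701: |R|=0.83132 <1
  x=-2.697: |R|=0.42022 <1
  x=-2.688: |R|=0.41772 <1
  x=-6.448: |R|=1.04742 >1
  x=-6.104: |R|=1.01142 >1
Interval (-6.0000, 0).

z∈(-6.0000,0).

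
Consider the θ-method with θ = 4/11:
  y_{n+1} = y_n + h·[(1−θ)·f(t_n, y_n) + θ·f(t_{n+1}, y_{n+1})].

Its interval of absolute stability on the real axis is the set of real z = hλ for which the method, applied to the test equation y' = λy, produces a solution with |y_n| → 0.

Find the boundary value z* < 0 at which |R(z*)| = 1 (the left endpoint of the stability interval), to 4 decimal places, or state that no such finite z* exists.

left endpoint -7.3333.

Test eqn y'=λy, z=hλ:
  y_{n+1} = y_n + z·[7/11·y_n + 4/11·y_{n+1}] ⇒ (1 − 4/11z)y_{n+1} = (1 + 7/11z)y_n
  so R(z) = (1 + 7/11z)/(1 − 4/11z).

Solve |R(x)|<1 on ℝ⁻.
x=-0.57: |R|=0.5279
R=−1: 1+7/11x = −1+4/11x ⇒ -3/11x=2 ⇒ x=2/(-3/11)=-7.3333
Confirm numerically:
  x=-7.202: |R|=0.99010 <1
  x=-6.471: |R|=0.92986 <1
  x=-4.247: |R|=0.66918 <1
  x=-7.902: |R|=1.04004 >1
  x=-7.777: |R|=1.03161 >1
Interval (-7.3333, 0).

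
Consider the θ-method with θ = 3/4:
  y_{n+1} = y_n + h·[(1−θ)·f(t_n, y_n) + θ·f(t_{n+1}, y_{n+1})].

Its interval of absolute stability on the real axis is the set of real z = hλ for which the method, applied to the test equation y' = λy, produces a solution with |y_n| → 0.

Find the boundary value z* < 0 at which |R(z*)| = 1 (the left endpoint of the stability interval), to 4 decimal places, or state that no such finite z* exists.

interval (−∞, 0).

With y'=λy (z=hλ):
  y_{n+1} = y_n + z·[1/4·y_n + 3/4·y_{n+1}] ⇒ (1 − 3/4z)y_{n+1} = (1 + 1/4z)y_n
  ⇒ R(z) = (1 + 1/4z)/(1 − 3/4z).

Boundary: |R(x)|=1, x<0.
x=-1.6: |R|=0.2727
x=-2: |R|=0.2000
x=-10: |R|=0.1765
x=-100: |R|=0.3158
θ=3/4≥1/2 ⇒ |1+1/4x|<|1−3/4x| ∀x<0 ⇒ stable on all of ℝ⁻.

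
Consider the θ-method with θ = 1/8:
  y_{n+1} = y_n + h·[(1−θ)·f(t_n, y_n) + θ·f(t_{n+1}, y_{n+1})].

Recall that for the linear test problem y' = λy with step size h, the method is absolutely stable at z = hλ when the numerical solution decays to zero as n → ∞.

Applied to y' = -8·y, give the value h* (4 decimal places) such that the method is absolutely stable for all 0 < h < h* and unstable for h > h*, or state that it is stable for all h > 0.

Test eqn y'=λy, z=hλ:
  y_{n+1} = y_n + z·[7/8·y_n + 1/8·y_{n+1}] ⇒ (1 − 1/8z)y_{n+1} = (1 + 7/8z)y_n
  R(z) = (1 + 7/8z)/(1 − 1/8z).

Boundary: |R(x)|=1, x<0.
x=-0.67: |R|=0.3818
R=−1: 1+7/8x = −1+1/8x ⇒ -3/4x=2 ⇒ x=2/(-3/4)=-2.6667
Confirm numerically:
  x=-2.406: |R|=0.84970 <1
  x=-2.314: |R|=0.79484 <1
  x=-1.788: |R|=0.46138 <1
  x=-1.611: |R|=0.34096 <1
  x=-2.982: |R|=1.17228 >1
  x=-2.753: |R|=1.04817 >1
Stable set (-2.6667, 0).

(-2.6667,0); λ=-8 ⇒ h* = (8/3)/8 = 0.3333.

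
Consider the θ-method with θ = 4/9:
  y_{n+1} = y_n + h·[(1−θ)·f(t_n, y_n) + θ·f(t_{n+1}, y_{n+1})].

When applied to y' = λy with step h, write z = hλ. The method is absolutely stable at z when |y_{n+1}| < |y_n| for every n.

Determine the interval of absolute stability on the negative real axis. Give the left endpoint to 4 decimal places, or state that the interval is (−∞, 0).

On y'=λy, z=hλ:
  y_{n+1} = y_n + z·[5/9·y_n + 4/9·y_{n+1}] ⇒ (1 − 4/9z)y_{n+1} = (1 + 5/9z)y_n
  Hence R(z) = (1 + 5/9z)/(1 − 4/9z).

Solve |R(x)|<1 on ℝ⁻.
x=-1.66: |R|=0.0448
R=−1: 1+5/9x = −1+4/9x ⇒ -1/9x=2 ⇒ x=2/(-1/9)=-18.0000
Confirm numerically:
  x=-12.549: |R|=0.90792 <1
  x=-10.420: |R|=0.85043 <1
  x=-9.251: |R|=0.80982 <1
  x=-18.246: |R|=1.00300 >1
  x=-18.190: |R|=1.00232 >1
So |R|<1 on (-18.0000, 0).

z∈(-18.0000,0).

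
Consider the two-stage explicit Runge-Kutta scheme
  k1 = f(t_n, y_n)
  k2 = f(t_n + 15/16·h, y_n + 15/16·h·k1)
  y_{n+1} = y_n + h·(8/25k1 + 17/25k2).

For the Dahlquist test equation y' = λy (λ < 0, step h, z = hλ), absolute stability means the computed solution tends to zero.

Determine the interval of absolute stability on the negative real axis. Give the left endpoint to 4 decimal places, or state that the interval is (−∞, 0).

(-1.5686, 0).

Test eqn y'=λy, z=hλ:
  k1=λy_n ⇒ h·k1=z·y_n;  k2=λ(1+15/16z)y_n ⇒ h·k2=z(1+15/16z)y_n
  y_{n+1}/y_n = 1 + 8/25z + 17/25z(1+15/16z) = 1 + z + 51/80z²
  ⇒ R(z) = 1 + z + 51/80z².

Boundary: |R(x)|=1, x<0.
x=-1.45: |R|=0.8903
R=1: x+51/80x²=0 ⇒ x=−80/51=-1.5686; min R=1−1/(4·51/80)=0.6078>−1
Confirm numerically:
  x=-1.392: |R|=0.84326 <1
  x=-1.179: |R|=0.70715 <1
  x=-1.055: |R|=0.65455 <1
  x=-0.768: |R|=0.60801 <1
  x=-1.887: |R|=1.38299 >1
  x=-1.760: |R|=1.21472 >1
So |R|<1 on (-1.5686, 0).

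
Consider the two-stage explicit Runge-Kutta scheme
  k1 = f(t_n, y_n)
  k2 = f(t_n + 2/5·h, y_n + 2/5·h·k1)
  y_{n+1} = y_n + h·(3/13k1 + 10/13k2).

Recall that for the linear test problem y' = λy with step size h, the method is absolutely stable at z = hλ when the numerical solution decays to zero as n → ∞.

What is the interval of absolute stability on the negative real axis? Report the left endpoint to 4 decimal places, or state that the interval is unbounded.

On y'=λy, z=hλ:
  k1=λy_n ⇒ h·k1=z·y_n;  k2=λ(1+2/5z)y_n ⇒ h·k2=z(1+2/5z)y_n
  y_{n+1}/y_n = 1 + 3/13z + 10/13z(1+2/5z) = 1 + z + 4/13z²
  R(z) = 1 + z + 4/13z².

Boundary: |R(x)|=1, x<0.
x=-0.35: |R|=0.6877
R=1: x+4/13x²=0 ⇒ x=−13/4=-3.2500; min R=1−1/(4·4/13)=0.1875>−1
Confirm numerically:
  x=-3.075: |R|=0.83442 <1
  x=-1.913: |R|=0.21302 <1
  x=-1.647: |R|=0.18765 <1
  x=-3.501: |R|=1.27038 >1
  x=-3.286: |R|=1.03640 >1
Stable set (-3.2500, 0).

(-3.2500, 0).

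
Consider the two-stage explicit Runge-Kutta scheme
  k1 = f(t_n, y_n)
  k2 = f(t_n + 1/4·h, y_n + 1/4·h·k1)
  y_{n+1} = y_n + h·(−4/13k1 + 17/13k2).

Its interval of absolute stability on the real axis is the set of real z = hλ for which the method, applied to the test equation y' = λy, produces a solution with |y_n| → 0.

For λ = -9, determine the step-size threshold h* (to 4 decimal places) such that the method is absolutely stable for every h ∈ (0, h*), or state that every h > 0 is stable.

(-3.0588,0); λ=-9 ⇒ h* = (52/17)/9 = 0.3399.

With y'=λy (z=hλ):
  k1=λy_n ⇒ h·k1=z·y_n;  k2=λ(1+1/4z)y_n ⇒ h·k2=z(1+1/4z)y_n
  y_{n+1}/y_n = 1 − 4/13z + 17/13z(1+1/4z) = 1 + z + 17/52z²
  so R(z) = 1 + z + 17/52z².

Solve |R(x)|<1 on ℝ⁻.
x=-1.71: |R|=0.2460
R=1: x+17/52x²=0 ⇒ x=−52/17=-3.0588; min R=1−1/(4·17/52)=0.2353>−1
Confirm numerically:
  x=-2.454: |R|=0.51477 <1
  x=-1.400: |R|=0.24077 <1
  x=-1.297: |R|=0.25295 <1
  x=-3.487: |R|=1.48811 >1
  x=-3.401: |R|=1.38045 >1
So |R|<1 on (-3.0588, 0).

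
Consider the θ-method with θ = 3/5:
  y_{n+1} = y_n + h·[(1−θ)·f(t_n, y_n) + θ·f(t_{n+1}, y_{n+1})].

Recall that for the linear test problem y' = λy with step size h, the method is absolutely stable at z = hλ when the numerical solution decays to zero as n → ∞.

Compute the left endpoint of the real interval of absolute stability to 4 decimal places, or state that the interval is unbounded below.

On y'=λy, z=hλ:
  y_{n+1} = y_n + z·[2/5·y_n + 3/5·y_{n+1}] ⇒ (1 − 3/5z)y_{n+1} = (1 + 2/5z)y_n
  R(z) = (1 + 2/5z)/(1 − 3/5z).

Find x<0 with |R(x)|<1.
x=-0.76: |R|=0.4780
x=-2: |R|=0.0909
x=-10: |R|=0.4286
x=-100: |R|=0.6393
θ=3/5≥1/2 ⇒ |1+2/5x|<|1−3/5x| ∀x<0 ⇒ stable on all of ℝ⁻.

(−∞, 0) — no finite endpoint.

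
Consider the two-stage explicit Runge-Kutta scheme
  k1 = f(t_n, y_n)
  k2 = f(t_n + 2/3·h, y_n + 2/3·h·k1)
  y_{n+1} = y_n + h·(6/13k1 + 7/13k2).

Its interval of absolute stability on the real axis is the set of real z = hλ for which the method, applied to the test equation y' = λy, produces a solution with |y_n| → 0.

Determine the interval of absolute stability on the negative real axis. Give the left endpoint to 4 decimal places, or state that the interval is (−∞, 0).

z∈(-2.7857,0).

Set f=λy, z=hλ:
  k1=λy_n ⇒ h·k1=z·y_n;  k2=λ(1+2/3z)y_n ⇒ h·k2=z(1+2/3z)y_n
  y_{n+1}/y_n = 1 + 6/13z + 7/13z(1+2/3z) = 1 + z + 14/39z²
  Hence R(z) = 1 + z + 14/39z².

Boundary: |R(x)|=1, x<0.
x=-1.2: |R|=0.3169
R=1: x+14/39x²=0 ⇒ x=−39/14=-2.7857; min R=1−1/(4·14/39)=0.3036>−1
Confirm numerically:
  x=-2.343: |R|=0.62764 <1
  x=-2.140: |R|=0.50396 <1
  x=-1.494: |R|=0.30724 <1
  x=-3.334: |R|=1.65620 >1
  x=-2.983: |R|=1.21126 >1
  x=-2.936: |R|=1.15839 >1
Stable set (-2.7857, 0).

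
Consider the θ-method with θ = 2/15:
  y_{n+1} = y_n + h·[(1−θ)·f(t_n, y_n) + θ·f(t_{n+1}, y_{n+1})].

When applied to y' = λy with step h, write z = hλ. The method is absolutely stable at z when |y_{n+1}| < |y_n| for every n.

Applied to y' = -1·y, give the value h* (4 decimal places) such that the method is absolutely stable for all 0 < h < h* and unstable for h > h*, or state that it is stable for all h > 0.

(-2.7273,0); λ=-1 ⇒ h* = (30/11)/1 = 2.7273.

Test eqn y'=λy, z=hλ:
  y_{n+1} = y_n + z·[13/15·y_n + 2/15·y_{n+1}] ⇒ (1 − 2/15z)y_{n+1} = (1 + 13/15z)y_n
  Hence R(z) = (1 + 13/15z)/(1 − 2/15z).

Find x<0 with |R(x)|<1.
x=-1.7: |R|=0.3859
R=−1: 1+13/15x = −1+2/15x ⇒ -11/15x=2 ⇒ x=2/(-11/15)=-2.7273
Confirm numerically:
  x=-2.489: |R|=0.86881 <1
  x=-2.113: |R|=0.64855 <1
  x=-1.953: |R|=0.54951 <1
  x=-1.789: |R|=0.44445 <1
  x=-3.184: |R|=1.23512 >1
  x=-3.181: |R|=1.23364 >1
Stable set (-2.7273, 0).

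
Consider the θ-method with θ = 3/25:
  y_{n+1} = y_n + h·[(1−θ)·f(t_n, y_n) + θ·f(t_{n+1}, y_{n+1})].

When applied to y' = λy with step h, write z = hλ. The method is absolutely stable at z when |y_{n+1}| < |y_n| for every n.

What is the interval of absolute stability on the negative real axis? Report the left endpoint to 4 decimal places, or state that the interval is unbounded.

With y'=λy (z=hλ):
  y_{n+1} = y_n + z·[22/25·y_n + 3/25·y_{n+1}] ⇒ (1 − 3/25z)y_{n+1} = (1 + 22/25z)y_n
  ⇒ R(z) = (1 + 22/25z)/(1 − 3/25z).

Solve |R(x)|<1 on ℝ⁻.
x=-1.75: |R|=0.4463
R=−1: 1+22/25x = −1+3/25x ⇒ -19/25x=2 ⇒ x=2/(-19/25)=-2.6316
Confirm numerically:
  x=-2.050: |R|=0.64526 <1
  x=-1.585: |R|=0.33171 <1
  x=-1.126: |R|=0.00803 <1
  x=-1.071: |R|=0.05097 <1
  x=-3.159: |R|=1.29066 >1
  x=-2.802: |R|=1.09693 >1
  x=-2.665: |R|=1.01925 >1
Stable set (-2.6316, 0).

(-2.6316, 0).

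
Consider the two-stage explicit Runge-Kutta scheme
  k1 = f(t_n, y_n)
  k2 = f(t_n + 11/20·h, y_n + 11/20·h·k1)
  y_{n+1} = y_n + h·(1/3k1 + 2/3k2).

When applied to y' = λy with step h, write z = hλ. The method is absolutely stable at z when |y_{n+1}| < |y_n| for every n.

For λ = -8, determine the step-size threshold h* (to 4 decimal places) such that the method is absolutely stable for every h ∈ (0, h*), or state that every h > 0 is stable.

Set f=λy, z=hλ:
  k1=λy_n ⇒ h·k1=z·y_n;  k2=λ(1+11/20z)y_n ⇒ h·k2=z(1+11/20z)y_n
  y_{n+1}/y_n = 1 + 1/3z + 2/3z(1+11/20z) = 1 + z + 11/30z²
  ⇒ R(z) = 1 + z + 11/30z².

Find x<0 with |R(x)|<1.
x=-1.45: |R|=0.3209
R=1: x+11/30x²=0 ⇒ x=−30/11=-2.7273; min R=1−1/(4·11/30)=0.3182>−1
Confirm numerically:
  x=-2.369: |R|=0.68879 <1
  x=-1.448: |R|=0.32079 <1
  x=-1.121: |R|=0.33977 <1
  x=-3.127: |R|=1.45831 >1
  x=-2.907: |R|=1.19157 >1
So |R|<1 on (-2.7273, 0).

(-2.7273,0); λ=-8 ⇒ h* = (30/11)/8 = 0.3409.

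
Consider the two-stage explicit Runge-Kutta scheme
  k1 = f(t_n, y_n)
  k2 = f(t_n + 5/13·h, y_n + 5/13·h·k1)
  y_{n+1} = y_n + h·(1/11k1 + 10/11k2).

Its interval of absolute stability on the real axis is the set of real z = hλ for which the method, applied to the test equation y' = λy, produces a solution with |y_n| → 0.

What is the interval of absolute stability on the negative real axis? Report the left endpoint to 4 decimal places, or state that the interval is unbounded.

z∈(-2.8600,0).

On y'=λy, z=hλ:
  k1=λy_n ⇒ h·k1=z·y_n;  k2=λ(1+5/13z)y_n ⇒ h·k2=z(1+5/13z)y_n
  y_{n+1}/y_n = 1 + 1/11z + 10/11z(1+5/13z) = 1 + z + 50/143z²
  so R(z) = 1 + z + 50/143z².

Solve |R(x)|<1 on ℝ⁻.
x=-0.84: |R|=0.4067
R=1: x+50/143x²=0 ⇒ x=−143/50=-2.8600; min R=1−1/(4·50/143)=0.2850>−1
Confirm numerically:
  x=-2.509: |R|=0.69208 <1
  x=-2.240: |R|=0.51441 <1
  x=-2.149: |R|=0.46576 <1
  x=-2.097: |R|=0.44056 <1
  x=-3.254: |R|=1.44828 >1
  x=-3.094: |R|=1.25315 >1
Interval (-2.8600, 0).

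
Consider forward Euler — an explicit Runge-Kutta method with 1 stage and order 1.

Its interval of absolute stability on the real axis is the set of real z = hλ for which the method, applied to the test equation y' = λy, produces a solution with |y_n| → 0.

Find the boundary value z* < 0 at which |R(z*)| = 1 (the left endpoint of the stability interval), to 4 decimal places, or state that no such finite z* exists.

z* = -2.0000.

Test eqn y'=λy, z=hλ:
  order 1, 1-stage ⇒ R(z)=1+z
  (e.g. R(-0.46)=0.54000, |R|=0.54000)

Need |R(x)|<1, x<0.
x=-0.46: |R|=0.5400
|R(-2.26)|=1.2600 |R(-2.09)|=1.0900 |R(-0.67)|=0.3300
Bisect:
  x_lo=-2.4280 |R|=1.4280  x_hi=-0.3646 |R|=0.6354
  mid=-1.39632 |R|=0.39632 →hi
  mid=-1.91218 |R|=0.91218 →hi
  mid=-2.17010 |R|=1.17010 →lo
  mid=-2.04114 |R|=1.04114 →lo
  mid=-1.97666 |R|=0.97666 →hi
  mid=-2.00890 |R|=1.00890 →lo
  mid=-1.99278 |R|=0.99278 →hi
  mid=-2.00084 |R|=1.00084 →lo
  mid=-1.99681 |R|=0.99681 →hi
  ...
  [-2.00008,-1.99996] ⇒ x*=-2.0000
So |R|<1 on (-2.0000, 0).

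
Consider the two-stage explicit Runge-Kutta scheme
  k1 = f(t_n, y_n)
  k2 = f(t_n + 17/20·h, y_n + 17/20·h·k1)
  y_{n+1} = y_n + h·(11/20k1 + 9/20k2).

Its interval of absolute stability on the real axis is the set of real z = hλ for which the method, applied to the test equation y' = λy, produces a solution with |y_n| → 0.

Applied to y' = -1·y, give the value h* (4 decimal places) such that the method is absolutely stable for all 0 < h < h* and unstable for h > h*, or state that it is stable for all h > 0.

(-2.6144,0); λ=-1 ⇒ h* = (400/153)/1 = 2.6144.

With y'=λy (z=hλ):
  k1=λy_n ⇒ h·k1=z·y_n;  k2=λ(1+17/20z)y_n ⇒ h·k2=z(1+17/20z)y_n
  y_{n+1}/y_n = 1 + 11/20z + 9/20z(1+17/20z) = 1 + z + 153/400z²
  so R(z) = 1 + z + 153/400z².

Solve |R(x)|<1 on ℝ⁻.
x=-0.7: |R|=0.4874
R=1: x+153/400x²=0 ⇒ x=−400/153=-2.6144; min R=1−1/(4·153/400)=0.3464>−1
Confirm numerically:
  x=-2.231: |R|=0.67284 <1
  x=-2.053: |R|=0.55916 <1
  x=-1.254: |R|=0.34749 <1
  x=-1.214: |R|=0.34973 <1
  x=-3.190: |R|=1.70236 >1
  x=-3.107: |R|=1.58544 >1
  x=-3.091: |R|=1.56351 >1
So |R|<1 on (-2.6144, 0).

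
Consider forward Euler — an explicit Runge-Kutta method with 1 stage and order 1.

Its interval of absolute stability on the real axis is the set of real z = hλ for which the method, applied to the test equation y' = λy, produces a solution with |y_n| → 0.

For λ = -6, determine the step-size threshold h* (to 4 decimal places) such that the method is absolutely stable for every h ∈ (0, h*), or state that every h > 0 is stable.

Test eqn y'=λy, z=hλ:
  order 1, 1-stage ⇒ R(z)=1+z
  (e.g. R(-1.31)=-0.31000, |R|=0.31000)

Find x<0 with |R(x)|<1.
x=-1.31: |R|=0.3100
|R(-1.45)|=0.4500 |R(-1.41)|=0.4100 |R(-1.03)|=0.0300
Bisect:
  x_lo=-2.3779 |R|=1.3779  x_hi=-0.3955 |R|=0.6045
  mid=-1.38667 |R|=0.38667 →hi
  mid=-1.88228 |R|=0.88228 →hi
  mid=-2.13008 |R|=1.13008 →lo
  mid=-2.00618 |R|=1.00618 →lo
  mid=-1.94423 |R|=0.94423 →hi
  mid=-1.97520 |R|=0.97520 →hi
  mid=-1.99069 |R|=0.99069 →hi
  mid=-1.99844 |R|=0.99844 →hi
  mid=-2.00231 |R|=1.00231 →lo
  mid=-2.00037 |R|=1.00037 →lo
  ...
  [-2.00001,-1.99989] ⇒ x*=-2.0000
So |R|<1 on (-2.0000, 0).

(-2.0000,0); λ=-6 ⇒ h* = 0.3333.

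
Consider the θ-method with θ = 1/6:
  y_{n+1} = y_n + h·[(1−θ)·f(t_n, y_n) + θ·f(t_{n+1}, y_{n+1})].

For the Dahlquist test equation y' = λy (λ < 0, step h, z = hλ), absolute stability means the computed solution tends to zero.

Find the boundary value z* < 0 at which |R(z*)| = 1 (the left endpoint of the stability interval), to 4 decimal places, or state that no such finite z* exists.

z* = -3.0000.

On y'=λy, z=hλ:
  y_{n+1} = y_n + z·[5/6·y_n + 1/6·y_{n+1}] ⇒ (1 − 1/6z)y_{n+1} = (1 + 5/6z)y_n
  ⇒ R(z) = (1 + 5/6z)/(1 − 1/6z).

Solve |R(x)|<1 on ℝ⁻.
x=-1.27: |R|=0.0481
R=−1: 1+5/6x = −1+1/6x ⇒ -2/3x=2 ⇒ x=2/(-2/3)=-3.0000
Confirm numerically:
  x=-2.754: |R|=0.88759 <1
  x=-2.752: |R|=0.88665 <1
  x=-2.740: |R|=0.88101 <1
  x=-2.385: |R|=0.70662 <1
  x=-3.581: |R|=1.24256 >1
  x=-3.574: |R|=1.23982 >1
  x=-3.452: |R|=1.19128 >1
So |R|<1 on (-3.0000, 0).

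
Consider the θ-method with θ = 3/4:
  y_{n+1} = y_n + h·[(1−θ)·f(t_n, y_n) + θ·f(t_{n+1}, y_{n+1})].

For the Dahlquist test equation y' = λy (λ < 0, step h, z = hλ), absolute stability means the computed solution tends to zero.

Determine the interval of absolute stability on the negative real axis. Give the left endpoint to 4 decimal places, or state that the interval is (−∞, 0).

Test eqn y'=λy, z=hλ:
  y_{n+1} = y_n + z·[1/4·y_n + 3/4·y_{n+1}] ⇒ (1 − 3/4z)y_{n+1} = (1 + 1/4z)y_n
  Hence R(z) = (1 + 1/4z)/(1 − 3/4z).

Solve |R(x)|<1 on ℝ⁻.
x=-1.58: |R|=0.2769
x=-2: |R|=0.2000
x=-10: |R|=0.1765
x=-100: |R|=0.3158
θ=3/4≥1/2 ⇒ |1+1/4x|<|1−3/4x| ∀x<0 ⇒ unbounded interval.

interval (−∞, 0).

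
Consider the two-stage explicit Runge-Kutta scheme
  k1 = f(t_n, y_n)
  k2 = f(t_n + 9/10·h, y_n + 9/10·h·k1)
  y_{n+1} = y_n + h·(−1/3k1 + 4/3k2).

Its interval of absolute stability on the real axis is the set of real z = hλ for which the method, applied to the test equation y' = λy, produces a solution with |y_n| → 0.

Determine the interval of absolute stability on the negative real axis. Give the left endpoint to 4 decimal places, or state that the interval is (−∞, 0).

Test eqn y'=λy, z=hλ:
  k1=λy_n ⇒ h·k1=z·y_n;  k2=λ(1+9/10z)y_n ⇒ h·k2=z(1+9/10z)y_n
  y_{n+1}/y_n = 1 − 1/3z + 4/3z(1+9/10z) = 1 + z + 6/5z²
  R(z) = 1 + z + 6/5z².

Solve |R(x)|<1 on ℝ⁻.
x=-0.32: |R|=0.8029
R=1: x+6/5x²=0 ⇒ x=−5/6=-0.8333; min R=1−1/(4·6/5)=0.7917>−1
Confirm numerically:
  x=-0.698: |R|=0.88664 <1
  x=-0.638: |R|=0.85045 <1
  x=-0.604: |R|=0.83378 <1
  x=-1.413: |R|=1.98288 >1
  x=-1.265: |R|=1.65527 >1
  x=-0.944: |R|=1.12536 >1
So |R|<1 on (-0.8333, 0).

(-0.8333, 0).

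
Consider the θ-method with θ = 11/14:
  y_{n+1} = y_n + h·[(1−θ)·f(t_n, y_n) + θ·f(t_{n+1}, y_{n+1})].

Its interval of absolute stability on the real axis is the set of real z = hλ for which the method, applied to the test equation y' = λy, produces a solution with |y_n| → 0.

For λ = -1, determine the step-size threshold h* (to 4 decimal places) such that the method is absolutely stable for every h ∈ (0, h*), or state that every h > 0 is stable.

(−∞, 0) — no finite endpoint. Any h>0 works for λ=-1.

Set f=λy, z=hλ:
  y_{n+1} = y_n + z·[3/14·y_n + 11/14·y_{n+1}] ⇒ (1 − 11/14z)y_{n+1} = (1 + 3/14z)y_n
  R(z) = (1 + 3/14z)/(1 − 11/14z).

Solve |R(x)|<1 on ℝ⁻.
x=-0.59: |R|=0.5969
x=-2: |R|=0.2222
x=-10: |R|=0.1290
x=-100: |R|=0.2567
θ=11/14≥1/2 ⇒ |1+3/14x|<|1−11/14x| ∀x<0 ⇒ interval (−∞,0).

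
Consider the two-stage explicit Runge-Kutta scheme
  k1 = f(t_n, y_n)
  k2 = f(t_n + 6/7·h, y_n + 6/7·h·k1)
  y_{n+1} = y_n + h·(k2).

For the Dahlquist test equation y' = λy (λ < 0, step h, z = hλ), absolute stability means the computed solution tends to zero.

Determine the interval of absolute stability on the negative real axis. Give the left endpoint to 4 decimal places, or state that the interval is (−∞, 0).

(-1.1667, 0).

On y'=λy, z=hλ:
  k1=λy_n ⇒ h·k1=z·y_n;  k2=λ(1+6/7z)y_n ⇒ h·k2=z(1+6/7z)y_n
  y_{n+1}/y_n = 1 + z(1+6/7z) = 1 + z + 6/7z²
  Hence R(z) = 1 + z + 6/7z².

Need |R(x)|<1, x<0.
x=-1.75: |R|=1.8750
R=1: x+6/7x²=0 ⇒ x=−7/6=-1.1667; min R=1−1/(4·6/7)=0.7083>−1
Confirm numerically:
  x=-1.122: |R|=0.95704 <1
  x=-1.108: |R|=0.94428 <1
  x=-1.066: |R|=0.90802 <1
  x=-0.479: |R|=0.71766 <1
  x=-1.413: |R|=1.29834 >1
  x=-1.280: |R|=1.12434 >1
Stable set (-1.1667, 0).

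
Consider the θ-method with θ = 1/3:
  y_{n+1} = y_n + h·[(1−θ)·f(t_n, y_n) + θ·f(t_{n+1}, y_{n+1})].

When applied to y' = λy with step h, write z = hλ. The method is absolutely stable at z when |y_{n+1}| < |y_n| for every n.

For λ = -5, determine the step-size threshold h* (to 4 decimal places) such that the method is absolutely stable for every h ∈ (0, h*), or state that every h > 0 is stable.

Test eqn y'=λy, z=hλ:
  y_{n+1} = y_n + z·[2/3·y_n + 1/3·y_{n+1}] ⇒ (1 − 1/3z)y_{n+1} = (1 + 2/3z)y_n
  ⇒ R(z) = (1 + 2/3z)/(1 − 1/3z).

Need |R(x)|<1, x<0.
x=-0.39: |R|=0.6549
R=−1: 1+2/3x = −1+1/3x ⇒ -1/3x=2 ⇒ x=2/(-1/3)=-6.0000
Confirm numerically:
  x=-5.190: |R|=0.90110 <1
  x=-4.009: |R|=0.71594 <1
  x=-2.903: |R|=0.47535 <1
  x=-6.427: |R|=1.04530 >1
  x=-6.301: |R|=1.03236 >1
So |R|<1 on (-6.0000, 0).

(-6.0000,0); λ=-5 ⇒ h* = (6)/5 = 1.2000.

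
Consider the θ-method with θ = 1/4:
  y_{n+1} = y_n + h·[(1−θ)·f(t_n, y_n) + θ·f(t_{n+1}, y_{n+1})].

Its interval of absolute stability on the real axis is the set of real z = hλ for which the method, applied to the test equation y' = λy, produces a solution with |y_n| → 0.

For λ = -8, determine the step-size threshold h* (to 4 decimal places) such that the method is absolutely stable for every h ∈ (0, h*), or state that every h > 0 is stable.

(-4.0000,0); λ=-8 ⇒ h* = (4)/8 = 0.5000.

On y'=λy, z=hλ:
  y_{n+1} = y_n + z·[3/4·y_n + 1/4·y_{n+1}] ⇒ (1 − 1/4z)y_{n+1} = (1 + 3/4z)y_n
  so R(z) = (1 + 3/4z)/(1 − 1/4z).

Find x<0 with |R(x)|<1.
x=-1.74: |R|=0.2125
R=−1: 1+3/4x = −1+1/4x ⇒ -1/2x=2 ⇒ x=2/(-1/2)=-4.0000
Confirm numerically:
  x=-3.847: |R|=0.96100 <1
  x=-2.879: |R|=0.67408 <1
  x=-2.431: |R|=0.51205 <1
  x=-2.072: |R|=0.36495 <1
  x=-4.547: |R|=1.12800 >1
  x=-4.532: |R|=1.12471 >1
  x=-4.433: |R|=1.10269 >1
Stable set (-4.0000, 0).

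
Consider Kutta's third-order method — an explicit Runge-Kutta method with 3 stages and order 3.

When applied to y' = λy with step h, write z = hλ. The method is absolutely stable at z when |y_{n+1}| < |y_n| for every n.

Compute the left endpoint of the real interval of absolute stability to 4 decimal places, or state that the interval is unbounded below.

z* = -2.5127.

Test eqn y'=λy, z=hλ:
  order 3, 3-stage ⇒ R(z)=1+z+z^2/2+z^3/6
  (e.g. R(-1.56)=0.02406, |R|=0.02406)

Find x<0 with |R(x)|<1.
x=-1.56: |R|=0.0241
|R(-1.38)|=0.1342 |R(-0.88)|=0.3936 |R(-0.78)|=0.4451
Bisect:
  x_lo=-3.2121 |R|=2.5770  x_hi=-0.2313 |R|=0.7934
  mid=-1.72170 |R|=0.09017 →hi
  mid=-2.46693 |R|=0.92624 →hi
  mid=-2.83954 |R|=1.62390 →lo
  mid=-2.65323 |R|=1.24638 →lo
  mid=-2.56008 |R|=1.07954 →lo
  mid=-2.51350 |R|=1.00125 →lo
  mid=-2.49021 |R|=0.96334 →hi
  ...
  [-2.51277,-2.51259] ⇒ x*=-2.5127
Stable set (-2.5127, 0).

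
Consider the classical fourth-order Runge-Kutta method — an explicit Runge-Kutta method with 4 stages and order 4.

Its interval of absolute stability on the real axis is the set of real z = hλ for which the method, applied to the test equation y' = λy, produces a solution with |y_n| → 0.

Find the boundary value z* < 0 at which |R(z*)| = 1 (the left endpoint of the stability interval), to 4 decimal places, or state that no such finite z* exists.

left endpoint -2.7853.

With y'=λy (z=hλ):
  order 4, 4-stage ⇒ R(z)=1+z+z^2/2+z^3/6+z^4/24
  (e.g. R(-1.73)=0.27672, |R|=0.27672)

Solve |R(x)|<1 on ℝ⁻.
x=-1.73: |R|=0.2767
|R(-2.16)|=0.4002 |R(-1.9)|=0.3048 |R(-0.84)|=0.4348
Bisect:
  x_lo=-3.1656 |R|=1.7421  x_hi=-0.0815 |R|=0.9217
  mid=-1.62357 |R|=0.27065 →hi
  mid=-2.39460 |R|=0.55397 →hi
  mid=-2.78011 |R|=0.99221 →hi
  mid=-2.97287 |R|=1.32165 →lo
  mid=-2.87649 |R|=1.14643 →lo
  mid=-2.82830 |R|=1.06680 →lo
  mid=-2.80421 |R|=1.02889 →lo
  mid=-2.79216 |R|=1.01040 →lo
  mid=-2.78613 |R|=1.00127 →lo
  ...
  [-2.78538,-2.78519] ⇒ x*=-2.7853
Interval (-2.7853, 0).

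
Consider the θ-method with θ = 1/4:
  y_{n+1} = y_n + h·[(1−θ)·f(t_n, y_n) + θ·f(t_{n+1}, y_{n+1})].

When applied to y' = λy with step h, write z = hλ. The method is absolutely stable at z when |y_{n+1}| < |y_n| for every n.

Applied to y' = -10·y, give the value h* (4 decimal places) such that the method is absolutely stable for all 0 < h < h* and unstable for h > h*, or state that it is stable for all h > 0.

On y'=λy, z=hλ:
  y_{n+1} = y_n + z·[3/4·y_n + 1/4·y_{n+1}] ⇒ (1 − 1/4z)y_{n+1} = (1 + 3/4z)y_n
  R(z) = (1 + 3/4z)/(1 − 1/4z).

Find x<0 with |R(x)|<1.
x=-1.6: |R|=0.1429
R=−1: 1+3/4x = −1+1/4x ⇒ -1/2x=2 ⇒ x=2/(-1/2)=-4.0000
Confirm numerically:
  x=-3.896: |R|=0.97366 <1
  x=-3.762: |R|=0.93868 <1
  x=-3.045: |R|=0.72889 <1
  x=-2.985: |R|=0.70938 <1
  x=-4.588: |R|=1.13694 >1
  x=-4.217: |R|=1.05282 >1
Interval (-4.0000, 0).

(-4.0000,0); λ=-10 ⇒ h* = (4)/10 = 0.4000.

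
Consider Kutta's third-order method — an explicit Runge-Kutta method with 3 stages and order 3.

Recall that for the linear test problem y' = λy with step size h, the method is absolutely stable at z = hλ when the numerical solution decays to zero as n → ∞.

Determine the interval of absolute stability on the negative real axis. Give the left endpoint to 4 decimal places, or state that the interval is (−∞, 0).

Test eqn y'=λy, z=hλ:
  order 3, 3-stage ⇒ R(z)=1+z+z^2/2+z^3/6
  (e.g. R(-0.5)=0.60417, |R|=0.60417)

Solve |R(x)|<1 on ℝ⁻.
x=-0.5: |R|=0.6042
|R(-1.6)|=0.0027 |R(-1.34)|=0.1568 |R(-1.26)|=0.2004
Bisect:
  x_lo=-2.8777 |R|=1.7090  x_hi=-0.1682 |R|=0.8451
  mid=-1.52298 |R|=0.04801 →hi
  mid=-2.20035 |R|=0.55510 →hi
  mid=-2.53904 |R|=1.04377 →lo
  mid=-2.36970 |R|=0.77979 →hi
  mid=-2.45437 |R|=0.90657 →hi
  mid=-2.49671 |R|=0.97382 →hi
  mid=-2.51788 |R|=1.00845 →lo
  mid=-2.50729 |R|=0.99105 →hi
  mid=-2.51258 |R|=0.99973 →hi
  mid=-2.51523 |R|=1.00409 →lo
  ...
  [-2.51275,-2.51258] ⇒ x*=-2.5127
So |R|<1 on (-2.5127, 0).

z∈(-2.5127,0).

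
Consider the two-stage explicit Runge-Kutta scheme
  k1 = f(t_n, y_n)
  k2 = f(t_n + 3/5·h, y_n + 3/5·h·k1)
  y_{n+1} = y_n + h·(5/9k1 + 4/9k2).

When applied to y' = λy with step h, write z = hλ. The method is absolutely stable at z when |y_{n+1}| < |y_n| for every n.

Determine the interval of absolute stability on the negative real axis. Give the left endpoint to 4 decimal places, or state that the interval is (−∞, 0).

On y'=λy, z=hλ:
  k1=λy_n ⇒ h·k1=z·y_n;  k2=λ(1+3/5z)y_n ⇒ h·k2=z(1+3/5z)y_n
  y_{n+1}/y_n = 1 + 5/9z + 4/9z(1+3/5z) = 1 + z + 4/15z²
  R(z) = 1 + z + 4/15z².

Need |R(x)|<1, x<0.
x=-0.76: |R|=0.3940
R=1: x+4/15x²=0 ⇒ x=−15/4=-3.7500; min R=1−1/(4·4/15)=0.0625>−1
Confirm numerically:
  x=-3.219: |R|=0.54419 <1
  x=-3.030: |R|=0.41824 <1
  x=-3.004: |R|=0.40240 <1
  x=-2.260: |R|=0.10203 <1
  x=-4.161: |R|=1.45605 >1
  x=-4.007: |R|=1.27461 >1
So |R|<1 on (-3.7500, 0).

z∈(-3.7500,0).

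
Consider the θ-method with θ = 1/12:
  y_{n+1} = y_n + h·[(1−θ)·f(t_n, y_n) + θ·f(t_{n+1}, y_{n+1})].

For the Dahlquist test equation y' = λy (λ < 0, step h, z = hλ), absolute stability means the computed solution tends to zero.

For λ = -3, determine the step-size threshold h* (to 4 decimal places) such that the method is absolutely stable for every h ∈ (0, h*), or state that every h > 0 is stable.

Test eqn y'=λy, z=hλ:
  y_{n+1} = y_n + z·[11/12·y_n + 1/12·y_{n+1}] ⇒ (1 − 1/12z)y_{n+1} = (1 + 11/12z)y_n
  so R(z) = (1 + 11/12z)/(1 − 1/12z).

Boundary: |R(x)|=1, x<0.
x=-0.33: |R|=0.6788
R=−1: 1+11/12x = −1+1/12x ⇒ -5/6x=2 ⇒ x=2/(-5/6)=-2.4000
Confirm numerically:
  x=-1.992: |R|=0.70840 <1
  x=-1.728: |R|=0.51049 <1
  x=-1.262: |R|=0.14191 <1
  x=-2.968: |R|=1.37948 >1
  x=-2.505: |R|=1.07239 >1
Stable set (-2.4000, 0).

(-2.4000,0); λ=-3 ⇒ h* = (12/5)/3 = 0.8000.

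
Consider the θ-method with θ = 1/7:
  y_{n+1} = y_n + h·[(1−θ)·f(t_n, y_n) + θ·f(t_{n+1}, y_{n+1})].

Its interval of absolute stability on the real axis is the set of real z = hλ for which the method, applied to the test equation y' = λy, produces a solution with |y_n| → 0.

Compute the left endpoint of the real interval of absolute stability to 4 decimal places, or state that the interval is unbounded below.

left endpoint -2.8000.

Set f=λy, z=hλ:
  y_{n+1} = y_n + z·[6/7·y_n + 1/7·y_{n+1}] ⇒ (1 − 1/7z)y_{n+1} = (1 + 6/7z)y_n
  ⇒ R(z) = (1 + 6/7z)/(1 − 1/7z).

Boundary: |R(x)|=1, x<0.
x=-0.34: |R|=0.6757
R=−1: 1+6/7x = −1+1/7x ⇒ -5/7x=2 ⇒ x=2/(-5/7)=-2.8000
Confirm numerically:
  x=-2.440: |R|=0.80932 <1
  x=-2.197: |R|=0.67218 <1
  x=-2.077: |R|=0.60174 <1
  x=-3.205: |R|=1.19843 >1
  x=-3.164: |R|=1.17906 >1
So |R|<1 on (-2.8000, 0).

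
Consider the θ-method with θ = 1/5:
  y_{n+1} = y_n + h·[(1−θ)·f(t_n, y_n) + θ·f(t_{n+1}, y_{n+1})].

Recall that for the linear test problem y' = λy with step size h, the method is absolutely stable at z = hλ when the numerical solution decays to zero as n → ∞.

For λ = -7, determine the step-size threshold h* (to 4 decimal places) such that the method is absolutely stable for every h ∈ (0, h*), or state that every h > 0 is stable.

With y'=λy (z=hλ):
  y_{n+1} = y_n + z·[4/5·y_n + 1/5·y_{n+1}] ⇒ (1 − 1/5z)y_{n+1} = (1 + 4/5z)y_n
  ⇒ R(z) = (1 + 4/5z)/(1 − 1/5z).

Solve |R(x)|<1 on ℝ⁻.
x=-1.37: |R|=0.0754
R=−1: 1+4/5x = −1+1/5x ⇒ -3/5x=2 ⇒ x=2/(-3/5)=-3.3333
Confirm numerically:
  x=-2.753: |R|=0.77544 <1
  x=-2.513: |R|=0.67243 <1
  x=-2.389: |R|=0.61659 <1
  x=-2.095: |R|=0.47639 <1
  x=-3.820: |R|=1.16553 >1
  x=-3.595: |R|=1.09133 >1
Interval (-3.3333, 0).

(-3.3333,0); λ=-7 ⇒ h* = (10/3)/7 = 0.4762.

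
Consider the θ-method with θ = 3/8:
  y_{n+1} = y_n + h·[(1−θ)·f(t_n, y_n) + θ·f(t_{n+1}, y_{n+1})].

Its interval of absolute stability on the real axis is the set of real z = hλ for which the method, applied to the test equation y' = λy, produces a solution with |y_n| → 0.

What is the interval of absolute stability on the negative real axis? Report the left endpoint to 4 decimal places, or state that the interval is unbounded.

z∈(-8.0000,0).

Test eqn y'=λy, z=hλ:
  y_{n+1} = y_n + z·[5/8·y_n + 3/8·y_{n+1}] ⇒ (1 − 3/8z)y_{n+1} = (1 + 5/8z)y_n
  Hence R(z) = (1 + 5/8z)/(1 − 3/8z).

Find x<0 with |R(x)|<1.
x=-1.78: |R|=0.0675
R=−1: 1+5/8x = −1+3/8x ⇒ -1/4x=2 ⇒ x=2/(-1/4)=-8.0000
Confirm numerically:
  x=-5.835: |R|=0.83023 <1
  x=-5.373: |R|=0.78216 <1
  x=-3.507: |R|=0.51482 <1
  x=-8.345: |R|=1.02089 >1
  x=-8.107: |R|=1.00662 >1
Interval (-8.0000, 0).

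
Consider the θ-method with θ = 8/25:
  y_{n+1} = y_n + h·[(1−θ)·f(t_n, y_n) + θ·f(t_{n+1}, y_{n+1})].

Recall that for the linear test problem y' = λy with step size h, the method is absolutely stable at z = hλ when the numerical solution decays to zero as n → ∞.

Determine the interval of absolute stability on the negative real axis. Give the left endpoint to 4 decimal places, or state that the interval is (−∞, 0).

With y'=λy (z=hλ):
  y_{n+1} = y_n + z·[17/25·y_n + 8/25·y_{n+1}] ⇒ (1 − 8/25z)y_{n+1} = (1 + 17/25z)y_n
  so R(z) = (1 + 17/25z)/(1 − 8/25z).

Need |R(x)|<1, x<0.
x=-1.71: |R|=0.1052
R=−1: 1+17/25x = −1+8/25x ⇒ -9/25x=2 ⇒ x=2/(-9/25)=-5.5556
Confirm numerically:
  x=-2.854: |R|=0.49168 <1
  x=-2.618: |R|=0.42456 <1
  x=-2.486: |R|=0.38456 <1
  x=-2.307: |R|=0.32720 <1
  x=-5.979: |R|=1.05233 >1
  x=-5.677: |R|=1.01552 >1
  x=-5.643: |R|=1.01122 >1
Interval (-5.5556, 0).

z∈(-5.5556,0).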